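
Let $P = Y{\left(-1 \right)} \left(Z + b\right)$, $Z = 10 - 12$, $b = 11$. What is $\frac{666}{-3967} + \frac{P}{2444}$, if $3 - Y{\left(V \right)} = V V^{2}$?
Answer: $- \frac{371223}{2423837} \approx -0.15316$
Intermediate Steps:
$Y{\left(V \right)} = 3 - V^{3}$ ($Y{\left(V \right)} = 3 - V V^{2} = 3 - V^{3}$)
$Z = -2$
$P = 36$ ($P = \left(3 - \left(-1\right)^{3}\right) \left(-2 + 11\right) = \left(3 - -1\right) 9 = \left(3 + 1\right) 9 = 4 \cdot 9 = 36$)
$\frac{666}{-3967} + \frac{P}{2444} = \frac{666}{-3967} + \frac{36}{2444} = 666 \left(- \frac{1}{3967}\right) + 36 \cdot \frac{1}{2444} = - \frac{666}{3967} + \frac{9}{611} = - \frac{371223}{2423837}$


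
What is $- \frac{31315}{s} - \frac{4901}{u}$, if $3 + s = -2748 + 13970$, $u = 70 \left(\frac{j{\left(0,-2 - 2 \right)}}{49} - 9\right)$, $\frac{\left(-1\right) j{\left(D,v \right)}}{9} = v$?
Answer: $\frac{258064483}{45436950} \approx 5.6796$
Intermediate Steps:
$j{\left(D,v \right)} = - 9 v$
$u = - \frac{4050}{7}$ ($u = 70 \left(\frac{\left(-9\right) \left(-2 - 2\right)}{49} - 9\right) = 70 \left(- 9 \left(-2 - 2\right) \frac{1}{49} - 9\right) = 70 \left(\left(-9\right) \left(-4\right) \frac{1}{49} - 9\right) = 70 \left(36 \cdot \frac{1}{49} - 9\right) = 70 \left(\frac{36}{49} - 9\right) = 70 \left(- \frac{405}{49}\right) = - \frac{4050}{7} \approx -578.57$)
$s = 11219$ ($s = -3 + \left(-2748 + 13970\right) = -3 + 11222 = 11219$)
$- \frac{31315}{s} - \frac{4901}{u} = - \frac{31315}{11219} - \frac{4901}{- \frac{4050}{7}} = \left(-31315\right) \frac{1}{11219} - - \frac{34307}{4050} = - \frac{31315}{11219} + \frac{34307}{4050} = \frac{258064483}{45436950}$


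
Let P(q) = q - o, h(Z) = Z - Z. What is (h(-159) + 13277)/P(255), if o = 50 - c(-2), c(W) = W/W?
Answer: 13277/206 ≈ 64.451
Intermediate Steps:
h(Z) = 0
c(W) = 1
o = 49 (o = 50 - 1*1 = 50 - 1 = 49)
P(q) = -49 + q (P(q) = q - 1*49 = q - 49 = -49 + q)
(h(-159) + 13277)/P(255) = (0 + 13277)/(-49 + 255) = 13277/206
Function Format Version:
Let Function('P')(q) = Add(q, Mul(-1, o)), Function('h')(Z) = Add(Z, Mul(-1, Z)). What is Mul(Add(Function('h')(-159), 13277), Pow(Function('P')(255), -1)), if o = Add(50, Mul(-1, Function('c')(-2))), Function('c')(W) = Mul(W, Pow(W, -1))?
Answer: Rational(13277, 206) ≈ 64.451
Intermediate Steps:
Function('h')(Z) = 0
Function('c')(W) = 1
o = 49 (o = Add(50, Mul(-1, 1)) = Add(50, -1) = 49)
Function('P')(q) = Add(-49, q) (Function('P')(q) = Add(q, Mul(-1, 49)) = Add(q, -49) = Add(-49, q))
Mul(Add(Function('h')(-159), 13277), Pow(Function('P')(255), -1)) = Mul(Add(0, 13277), Pow(Add(-49, 255), -1)) = Mul(13277, Pow(206, -1)) = Mul(13277, Rational(1, 206)) = Rational(13277, 206)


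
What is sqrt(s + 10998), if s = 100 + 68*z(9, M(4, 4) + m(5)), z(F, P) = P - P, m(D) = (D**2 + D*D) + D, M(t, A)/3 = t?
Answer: sqrt(11098) ≈ 105.35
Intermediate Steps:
M(t, A) = 3*t
m(D) = D + 2*D**2 (m(D) = (D**2 + D**2) + D = 2*D**2 + D = D + 2*D**2)
z(F, P) = 0
s = 100 (s = 100 + 68*0 = 100 + 0 = 100)
sqrt(s + 10998) = sqrt(100 + 10998) = sqrt(11098)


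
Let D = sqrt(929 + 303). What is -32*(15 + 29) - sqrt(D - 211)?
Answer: -1408 - I*sqrt(211 - 4*sqrt(77)) ≈ -1408.0 - 13.263*I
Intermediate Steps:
D = 4*sqrt(77) (D = sqrt(1232) = 4*sqrt(77) ≈ 35.100)
-32*(15 + 29) - sqrt(D - 211) = -32*(15 + 29) - sqrt(4*sqrt(77) - 211) = -32*44 - sqrt(-211 + 4*sqrt(77)) = -1408 - sqrt(-211 + 4*sqrt(77))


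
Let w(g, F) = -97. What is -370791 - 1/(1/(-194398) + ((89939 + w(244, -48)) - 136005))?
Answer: -3327476533501727/8973994875 ≈ -3.7079e+5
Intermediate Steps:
-370791 - 1/(1/(-194398) + ((89939 + w(244, -48)) - 136005)) = -370791 - 1/(1/(-194398) + ((89939 - 97) - 136005)) = -370791 - 1/(-1/194398 + (89842 - 136005)) = -370791 - 1/(-1/194398 - 46163) = -370791 - 1/(-8973994875/194398) = -370791 - 1*(-194398/8973994875) = -370791 + 194398/8973994875 = -3327476533501727/8973994875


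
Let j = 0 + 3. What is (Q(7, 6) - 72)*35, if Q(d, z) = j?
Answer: -2415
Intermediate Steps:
j = 3
Q(d, z) = 3
(Q(7, 6) - 72)*35 = (3 - 72)*35 = -69*35 = -2415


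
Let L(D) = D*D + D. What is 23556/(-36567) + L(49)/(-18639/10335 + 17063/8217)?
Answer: 422644767236861/47109351423 ≈ 8971.6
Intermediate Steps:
L(D) = D + D² (L(D) = D² + D = D + D²)
23556/(-36567) + L(49)/(-18639/10335 + 17063/8217) = 23556/(-36567) + (49*(1 + 49))/(-18639/10335 + 17063/8217) = 23556*(-1/36567) + (49*50)/(-18639*1/10335 + 17063*(1/8217)) = -7852/12189 + 2450/(-6213/3445 + 17063/8217) = -7852/12189 + 2450/(7729814/28307565) = -7852/12189 + 2450*(28307565/7729814) = -7852/12189 + 34676767125/3864907 = 422644767236861/47109351423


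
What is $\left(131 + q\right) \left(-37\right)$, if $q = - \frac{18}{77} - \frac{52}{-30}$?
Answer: $- \frac{5662369}{1155} \approx -4902.5$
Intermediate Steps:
$q = \frac{1732}{1155}$ ($q = \left(-18\right) \frac{1}{77} - - \frac{26}{15} = - \frac{18}{77} + \frac{26}{15} = \frac{1732}{1155} \approx 1.4996$)
$\left(131 + q\right) \left(-37\right) = \left(131 + \frac{1732}{1155}\right) \left(-37\right) = \frac{153037}{1155} \left(-37\right) = - \frac{5662369}{1155}$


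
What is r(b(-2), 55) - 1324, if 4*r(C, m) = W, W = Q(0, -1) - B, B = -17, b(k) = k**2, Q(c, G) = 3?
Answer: -1319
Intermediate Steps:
W = 20 (W = 3 - 1*(-17) = 3 + 17 = 20)
r(C, m) = 5 (r(C, m) = (1/4)*20 = 5)
r(b(-2), 55) - 1324 = 5 - 1324 = -1319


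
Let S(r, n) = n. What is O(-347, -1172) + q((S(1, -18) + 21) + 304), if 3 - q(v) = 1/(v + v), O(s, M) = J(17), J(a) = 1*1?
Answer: 2455/614 ≈ 3.9984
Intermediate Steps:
J(a) = 1
O(s, M) = 1
q(v) = 3 - 1/(2*v) (q(v) = 3 - 1/(v + v) = 3 - 1/(2*v))
O(-347, -1172) + q((S(1, -18) + 21) + 304) = 1 + (3 - 1/(2*((-18 + 21) + 304))) = 1 + (3 - 1/(2*(3 + 304))) = 1 + (3 - ½/307) = 1 + (3 - ½*1/307) = 1 + (3 - 1/614) = 1 + 1841/614 = 2455/614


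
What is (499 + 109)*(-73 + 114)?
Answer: 24928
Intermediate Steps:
(499 + 109)*(-73 + 114) = 608*41 = 24928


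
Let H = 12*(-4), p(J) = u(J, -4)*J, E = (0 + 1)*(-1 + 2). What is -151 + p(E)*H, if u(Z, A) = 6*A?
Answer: 1001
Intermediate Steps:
E = 1 (E = 1*1 = 1)
p(J) = -24*J (p(J) = (6*(-4))*J = -24*J)
H = -48
-151 + p(E)*H = -151 - 24*1*(-48) = -151 - 24*(-48) = -151 + 1152 = 1001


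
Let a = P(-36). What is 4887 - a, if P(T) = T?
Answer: 4923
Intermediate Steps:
a = -36
4887 - a = 4887 - 1*(-36) = 4887 + 36 = 4923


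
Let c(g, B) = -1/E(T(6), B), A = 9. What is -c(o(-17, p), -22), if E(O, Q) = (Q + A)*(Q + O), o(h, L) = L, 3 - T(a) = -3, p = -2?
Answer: 1/208 ≈ 0.0048077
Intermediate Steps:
T(a) = 6 (T(a) = 3 - 1*(-3) = 3 + 3 = 6)
E(O, Q) = (9 + Q)*(O + Q) (E(O, Q) = (Q + 9)*(Q + O) = (9 + Q)*(O + Q))
c(g, B) = -1/(54 + B² + 15*B) (c(g, B) = -1/(B² + 9*6 + 9*B + 6*B) = -1/(B² + 54 + 9*B + 6*B) = -1/(54 + B² + 15*B))
-c(o(-17, p), -22) = -(-1)/(54 + (-22)² + 15*(-22)) = -(-1)/(54 + 484 - 330) = -(-1)/208 = -1*(-1/208) = 1/208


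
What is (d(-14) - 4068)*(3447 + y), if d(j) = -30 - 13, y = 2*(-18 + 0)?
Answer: -14022621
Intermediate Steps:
y = -36 (y = 2*(-18) = -36)
d(j) = -43
(d(-14) - 4068)*(3447 + y) = (-43 - 4068)*(3447 - 36) = -4111*3411 = -14022621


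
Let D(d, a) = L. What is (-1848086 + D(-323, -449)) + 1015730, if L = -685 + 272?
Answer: -832769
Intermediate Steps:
L = -413
D(d, a) = -413
(-1848086 + D(-323, -449)) + 1015730 = (-1848086 - 413) + 1015730 = -1848499 + 1015730 = -832769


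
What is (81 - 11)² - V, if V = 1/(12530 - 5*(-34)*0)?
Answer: 61396999/12530 ≈ 4900.0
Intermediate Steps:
V = 1/12530 (V = 1/(12530 + 170*0) = 1/(12530 + 0) = 1/12530 ≈ 7.9808e-5)
(81 - 11)² - V = (81 - 11)² - 1*1/12530 = 70² - 1/12530 = 4900 - 1/12530 = 61396999/12530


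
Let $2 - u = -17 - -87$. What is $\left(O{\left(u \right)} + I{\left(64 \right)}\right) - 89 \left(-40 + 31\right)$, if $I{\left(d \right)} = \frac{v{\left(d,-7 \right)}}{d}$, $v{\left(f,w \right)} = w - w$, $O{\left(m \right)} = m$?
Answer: $733$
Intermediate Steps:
$u = -68$ ($u = 2 - \left(-17 - -87\right) = 2 - \left(-17 + 87\right) = 2 - 70 = -68$)
$v{\left(f,w \right)} = 0$
$I{\left(d \right)} = 0$ ($I{\left(d \right)} = \frac{0}{d} = 0$)
$\left(O{\left(u \right)} + I{\left(64 \right)}\right) - 89 \left(-40 + 31\right) = \left(-68 + 0\right) - 89 \left(-40 + 31\right) = -68 - -801 = -68 + 801 = 733$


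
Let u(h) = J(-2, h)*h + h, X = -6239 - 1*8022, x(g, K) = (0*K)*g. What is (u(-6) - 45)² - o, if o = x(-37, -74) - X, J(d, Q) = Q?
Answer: -14036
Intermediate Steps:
x(g, K) = 0 (x(g, K) = 0*g = 0)
X = -14261 (X = -6239 - 8022 = -14261)
u(h) = h + h² (u(h) = h*h + h = h² + h = h + h²)
o = 14261 (o = 0 - 1*(-14261) = 0 + 14261 = 14261)
(u(-6) - 45)² - o = (-6*(1 - 6) - 45)² - 1*14261 = (-6*(-5) - 45)² - 14261 = (30 - 45)² - 14261 = (-15)² - 14261 = 225 - 14261 = -14036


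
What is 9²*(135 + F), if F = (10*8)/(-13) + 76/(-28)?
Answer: 929718/91 ≈ 10217.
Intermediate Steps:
F = -807/91 (F = 80*(-1/13) + 76*(-1/28) = -80/13 - 19/7 = -807/91 ≈ -8.8681)
9²*(135 + F) = 9²*(135 - 807/91) = 81*(11478/91) = 929718/91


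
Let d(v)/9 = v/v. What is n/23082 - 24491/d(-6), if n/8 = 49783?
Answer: -93619481/34623 ≈ -2704.0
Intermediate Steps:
d(v) = 9 (d(v) = 9*(v/v) = 9*1 = 9)
n = 398264 (n = 8*49783 = 398264)
n/23082 - 24491/d(-6) = 398264/23082 - 24491/9 = 398264*(1/23082) - 24491*⅑ = 199132/11541 - 24491/9 = -93619481/34623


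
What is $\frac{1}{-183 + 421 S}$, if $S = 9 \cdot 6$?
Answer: $\frac{1}{22551} \approx 4.4344 \cdot 10^{-5}$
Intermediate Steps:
$S = 54$
$\frac{1}{-183 + 421 S} = \frac{1}{-183 + 421 \cdot 54} = \frac{1}{-183 + 22734} = \frac{1}{22551}$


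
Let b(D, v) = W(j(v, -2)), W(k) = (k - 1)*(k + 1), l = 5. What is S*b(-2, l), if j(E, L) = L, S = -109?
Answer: -327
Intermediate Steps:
W(k) = (1 + k)*(-1 + k) (W(k) = (-1 + k)*(1 + k) = (1 + k)*(-1 + k))
b(D, v) = 3 (b(D, v) = -1 + (-2)² = -1 + 4 = 3)
S*b(-2, l) = -109*3 = -327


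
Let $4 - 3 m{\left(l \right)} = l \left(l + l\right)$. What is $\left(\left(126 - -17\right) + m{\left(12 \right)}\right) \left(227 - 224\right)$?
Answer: $145$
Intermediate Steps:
$m{\left(l \right)} = \frac{4}{3} - \frac{2 l^{2}}{3}$ ($m{\left(l \right)} = \frac{4}{3} - \frac{l \left(l + l\right)}{3} = \frac{4}{3} - \frac{l 2 l}{3} = \frac{4}{3} - \frac{2 l^{2}}{3}$)
$\left(\left(126 - -17\right) + m{\left(12 \right)}\right) \left(227 - 224\right) = \left(\left(126 - -17\right) + \left(\frac{4}{3} - \frac{2 \cdot 12^{2}}{3}\right)\right) \left(227 - 224\right) = \left(\left(126 + 17\right) + \left(\frac{4}{3} - 96\right)\right) 3 = \left(143 + \left(\frac{4}{3} - 96\right)\right) 3 = \left(143 - \frac{284}{3}\right) 3 = \frac{145}{3} \cdot 3 = 145$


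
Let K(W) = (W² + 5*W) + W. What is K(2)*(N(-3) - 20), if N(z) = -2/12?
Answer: -968/3 ≈ -322.67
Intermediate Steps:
N(z) = -⅙ (N(z) = -2*1/12 = -⅙)
K(W) = W² + 6*W
K(2)*(N(-3) - 20) = (2*(6 + 2))*(-⅙ - 20) = (2*8)*(-121/6) = 16*(-121/6) = -968/3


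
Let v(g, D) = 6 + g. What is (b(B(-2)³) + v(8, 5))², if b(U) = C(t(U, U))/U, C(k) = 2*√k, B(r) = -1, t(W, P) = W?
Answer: 192 - 56*I ≈ 192.0 - 56.0*I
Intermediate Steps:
b(U) = 2/√U (b(U) = (2*√U)/U = 2/√U)
(b(B(-2)³) + v(8, 5))² = (2/√((-1)³) + (6 + 8))² = (2/√(-1) + 14)² = (2*(-I) + 14)² = (-2*I + 14)² = (14 - 2*I)²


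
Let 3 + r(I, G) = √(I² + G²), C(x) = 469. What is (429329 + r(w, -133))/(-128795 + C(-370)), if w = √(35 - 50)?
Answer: -214663/64163 - √17674/128326 ≈ -3.3466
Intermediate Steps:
w = I*√15 (w = √(-15) = I*√15 ≈ 3.873*I)
r(I, G) = -3 + √(G² + I²) (r(I, G) = -3 + √(I² + G²) = -3 + √(G² + I²))
(429329 + r(w, -133))/(-128795 + C(-370)) = (429329 + (-3 + √((-133)² + (I*√15)²)))/(-128795 + 469) = (429329 + (-3 + √(17689 - 15)))/(-128326) = (429329 + (-3 + √17674))*(-1/128326) = (429326 + √17674)*(-1/128326) = -214663/64163 - √17674/128326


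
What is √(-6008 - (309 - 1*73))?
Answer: 2*I*√1561 ≈ 79.019*I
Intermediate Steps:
√(-6008 - (309 - 1*73)) = √(-6008 - (309 - 73)) = √(-6008 - 1*236) = √(-6008 - 236) = √(-6244) = 2*I*√1561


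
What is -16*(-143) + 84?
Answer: 2372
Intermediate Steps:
-16*(-143) + 84 = 2288 + 84 = 2372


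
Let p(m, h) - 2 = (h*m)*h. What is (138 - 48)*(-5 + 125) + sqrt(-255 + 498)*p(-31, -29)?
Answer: 10800 - 234621*sqrt(3) ≈ -3.9558e+5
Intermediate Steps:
p(m, h) = 2 + m*h**2 (p(m, h) = 2 + (h*m)*h = 2 + m*h**2)
(138 - 48)*(-5 + 125) + sqrt(-255 + 498)*p(-31, -29) = (138 - 48)*(-5 + 125) + sqrt(-255 + 498)*(2 - 31*(-29)**2) = 90*120 + sqrt(243)*(2 - 31*841) = 10800 + (9*sqrt(3))*(2 - 26071) = 10800 + (9*sqrt(3))*(-26069) = 10800 - 234621*sqrt(3)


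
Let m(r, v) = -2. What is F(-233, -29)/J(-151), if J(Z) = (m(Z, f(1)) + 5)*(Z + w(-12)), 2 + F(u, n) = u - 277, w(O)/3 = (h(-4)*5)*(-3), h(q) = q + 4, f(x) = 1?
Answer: 512/453 ≈ 1.1302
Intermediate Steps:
h(q) = 4 + q
w(O) = 0 (w(O) = 3*(((4 - 4)*5)*(-3)) = 3*((0*5)*(-3)) = 3*(0*(-3)) = 3*0 = 0)
F(u, n) = -279 + u (F(u, n) = -2 + (u - 277) = -2 + (-277 + u) = -279 + u)
J(Z) = 3*Z (J(Z) = (-2 + 5)*(Z + 0) = 3*Z)
F(-233, -29)/J(-151) = (-279 - 233)/((3*(-151))) = -512/(-453) = -512*(-1/453) = 512/453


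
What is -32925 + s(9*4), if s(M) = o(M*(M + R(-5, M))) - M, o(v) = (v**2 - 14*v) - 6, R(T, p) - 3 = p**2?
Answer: 2309057793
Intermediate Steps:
R(T, p) = 3 + p**2
o(v) = -6 + v**2 - 14*v
s(M) = -6 - M + M**2*(3 + M + M**2)**2 - 14*M*(3 + M + M**2) (s(M) = (-6 + (M*(M + (3 + M**2)))**2 - 14*M*(M + (3 + M**2))) - M = (-6 + (M*(3 + M + M**2))**2 - 14*M*(3 + M + M**2)) - M = (-6 + M**2*(3 + M + M**2)**2 - 14*M*(3 + M + M**2)) - M = -6 - M + M**2*(3 + M + M**2)**2 - 14*M*(3 + M + M**2))
-32925 + s(9*4) = -32925 + (-6 - 9*4 + (9*4)**2*(3 + 9*4 + (9*4)**2)**2 - 14*9*4*(3 + 9*4 + (9*4)**2)) = -32925 + (-6 - 1*36 + 36**2*(3 + 36 + 36**2)**2 - 14*36*(3 + 36 + 36**2)) = -32925 + (-6 - 36 + 1296*(3 + 36 + 1296)**2 - 14*36*(3 + 36 + 1296)) = -32925 + (-6 - 36 + 1296*1335**2 - 14*36*1335) = -32925 + (-6 - 36 + 1296*1782225 - 672840) = -32925 + (-6 - 36 + 2309763600 - 672840) = -32925 + 2309090718 = 2309057793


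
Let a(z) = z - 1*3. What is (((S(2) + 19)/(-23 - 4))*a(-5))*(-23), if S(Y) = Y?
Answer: -1288/9 ≈ -143.11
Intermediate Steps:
a(z) = -3 + z (a(z) = z - 3 = -3 + z)
(((S(2) + 19)/(-23 - 4))*a(-5))*(-23) = (((2 + 19)/(-23 - 4))*(-3 - 5))*(-23) = ((21/(-27))*(-8))*(-23) = ((21*(-1/27))*(-8))*(-23) = -7/9*(-8)*(-23) = (56/9)*(-23) = -1288/9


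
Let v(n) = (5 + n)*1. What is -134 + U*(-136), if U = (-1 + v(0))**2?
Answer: -2310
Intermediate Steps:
v(n) = 5 + n
U = 16 (U = (-1 + (5 + 0))**2 = (-1 + 5)**2 = 4**2 = 16)
-134 + U*(-136) = -134 + 16*(-136) = -134 - 2176 = -2310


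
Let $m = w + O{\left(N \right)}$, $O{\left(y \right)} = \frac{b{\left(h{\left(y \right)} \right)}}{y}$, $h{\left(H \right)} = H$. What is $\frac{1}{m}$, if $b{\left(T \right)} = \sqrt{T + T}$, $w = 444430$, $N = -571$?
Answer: $\frac{126884765}{56391396108951} + \frac{i \sqrt{1142}}{112782792217902} \approx 2.2501 \cdot 10^{-6} + 2.9963 \cdot 10^{-13} i$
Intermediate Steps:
$b{\left(T \right)} = \sqrt{2} \sqrt{T}$ ($b{\left(T \right)} = \sqrt{2 T} = \sqrt{2} \sqrt{T}$)
$O{\left(y \right)} = \frac{\sqrt{2}}{\sqrt{y}}$ ($O{\left(y \right)} = \frac{\sqrt{2} \sqrt{y}}{y} = \frac{\sqrt{2}}{\sqrt{y}}$)
$m = 444430 - \frac{i \sqrt{1142}}{571}$ ($m = 444430 + \frac{\sqrt{2}}{i \sqrt{571}} = 444430 + \sqrt{2} \left(- \frac{i \sqrt{571}}{571}\right) = 444430 - \frac{i \sqrt{1142}}{571} \approx 4.4443 \cdot 10^{5} - 0.059183 i$)
$\frac{1}{m} = \frac{1}{444430 - \frac{i \sqrt{1142}}{571}}$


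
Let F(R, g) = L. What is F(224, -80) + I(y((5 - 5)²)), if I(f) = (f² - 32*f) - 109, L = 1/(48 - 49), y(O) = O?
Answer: -110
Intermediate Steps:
L = -1 (L = 1/(-1) = -1)
I(f) = -109 + f² - 32*f
F(R, g) = -1
F(224, -80) + I(y((5 - 5)²)) = -1 + (-109 + ((5 - 5)²)² - 32*(5 - 5)²) = -1 + (-109 + (0²)² - 32*0²) = -1 + (-109 + 0² - 32*0) = -1 + (-109 + 0 + 0) = -1 - 109 = -110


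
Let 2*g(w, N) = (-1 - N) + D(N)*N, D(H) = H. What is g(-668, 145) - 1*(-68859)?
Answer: 158597/2 ≈ 79299.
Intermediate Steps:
g(w, N) = -1/2 + N**2/2 - N/2 (g(w, N) = ((-1 - N) + N*N)/2 = ((-1 - N) + N**2)/2 = (-1 + N**2 - N)/2 = -1/2 + N**2/2 - N/2)
g(-668, 145) - 1*(-68859) = (-1/2 + (1/2)*145**2 - 1/2*145) - 1*(-68859) = (-1/2 + (1/2)*21025 - 145/2) + 68859 = (-1/2 + 21025/2 - 145/2) + 68859 = 20879/2 + 68859 = 158597/2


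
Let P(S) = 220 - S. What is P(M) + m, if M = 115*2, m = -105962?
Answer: -105972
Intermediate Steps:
M = 230
P(M) + m = (220 - 1*230) - 105962 = (220 - 230) - 105962 = -10 - 105962 = -105972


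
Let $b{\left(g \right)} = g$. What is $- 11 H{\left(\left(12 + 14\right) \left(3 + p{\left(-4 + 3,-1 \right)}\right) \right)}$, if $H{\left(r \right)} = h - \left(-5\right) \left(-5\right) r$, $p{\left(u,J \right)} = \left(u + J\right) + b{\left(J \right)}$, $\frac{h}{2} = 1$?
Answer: $-22$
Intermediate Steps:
$h = 2$ ($h = 2 \cdot 1 = 2$)
$p{\left(u,J \right)} = u + 2 J$ ($p{\left(u,J \right)} = \left(u + J\right) + J = \left(J + u\right) + J = u + 2 J$)
$H{\left(r \right)} = 2 - 25 r$ ($H{\left(r \right)} = 2 - \left(-5\right) \left(-5\right) r = 2 - 25 r$)
$- 11 H{\left(\left(12 + 14\right) \left(3 + p{\left(-4 + 3,-1 \right)}\right) \right)} = - 11 \left(2 - 25 \left(12 + 14\right) \left(3 + \left(\left(-4 + 3\right) + 2 \left(-1\right)\right)\right)\right) = - 11 \left(2 - 25 \cdot 26 \left(3 - 3\right)\right) = - 11 \left(2 - 25 \cdot 26 \cdot 0\right) = - 11 \left(2 - 0\right) = - 11 \left(2 + 0\right) = \left(-11\right) 2 = -22$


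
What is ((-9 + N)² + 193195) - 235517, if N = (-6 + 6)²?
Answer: -42241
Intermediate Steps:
N = 0 (N = 0² = 0)
((-9 + N)² + 193195) - 235517 = ((-9 + 0)² + 193195) - 235517 = ((-9)² + 193195) - 235517 = (81 + 193195) - 235517 = 193276 - 235517 = -42241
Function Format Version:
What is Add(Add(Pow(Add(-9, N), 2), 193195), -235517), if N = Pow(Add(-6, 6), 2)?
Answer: -42241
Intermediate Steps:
N = 0 (N = Pow(0, 2) = 0)
Add(Add(Pow(Add(-9, N), 2), 193195), -235517) = Add(Add(Pow(Add(-9, 0), 2), 193195), -235517) = Add(Add(Pow(-9, 2), 193195), -235517) = Add(Add(81, 193195), -235517) = Add(193276, -235517) = -42241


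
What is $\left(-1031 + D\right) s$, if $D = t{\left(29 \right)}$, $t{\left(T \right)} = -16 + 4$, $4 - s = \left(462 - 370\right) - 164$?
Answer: $-79268$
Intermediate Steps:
$s = 76$ ($s = 4 - \left(\left(462 - 370\right) - 164\right) = 4 - \left(92 - 164\right) = 4 - -72 = 4 + 72 = 76$)
$t{\left(T \right)} = -12$
$D = -12$
$\left(-1031 + D\right) s = \left(-1031 - 12\right) 76 = \left(-1043\right) 76 = -79268$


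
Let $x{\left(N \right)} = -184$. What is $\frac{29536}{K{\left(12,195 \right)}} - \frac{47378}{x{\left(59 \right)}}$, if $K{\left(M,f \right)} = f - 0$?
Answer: $\frac{564359}{1380} \approx 408.96$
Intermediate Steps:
$K{\left(M,f \right)} = f$ ($K{\left(M,f \right)} = f + 0 = f$)
$\frac{29536}{K{\left(12,195 \right)}} - \frac{47378}{x{\left(59 \right)}} = \frac{29536}{195} - \frac{47378}{-184} = 29536 \cdot \frac{1}{195} - - \frac{23689}{92} = \frac{2272}{15} + \frac{23689}{92} = \frac{564359}{1380}$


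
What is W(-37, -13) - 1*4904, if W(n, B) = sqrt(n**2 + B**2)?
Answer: -4904 + sqrt(1538) ≈ -4864.8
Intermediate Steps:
W(n, B) = sqrt(B**2 + n**2)
W(-37, -13) - 1*4904 = sqrt((-13)**2 + (-37)**2) - 1*4904 = sqrt(169 + 1369) - 4904 = sqrt(1538) - 4904 = -4904 + sqrt(1538)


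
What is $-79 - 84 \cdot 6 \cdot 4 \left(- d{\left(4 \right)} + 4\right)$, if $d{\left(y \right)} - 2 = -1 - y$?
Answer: $-14191$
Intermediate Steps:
$d{\left(y \right)} = 1 - y$ ($d{\left(y \right)} = 2 - \left(1 + y\right) = 1 - y$)
$-79 - 84 \cdot 6 \cdot 4 \left(- d{\left(4 \right)} + 4\right) = -79 - 84 \cdot 6 \cdot 4 \left(- (1 - 4) + 4\right) = -79 - 84 \cdot 24 \left(- (1 - 4) + 4\right) = -79 - 84 \cdot 24 \left(\left(-1\right) \left(-3\right) + 4\right) = -79 - 84 \cdot 24 \left(3 + 4\right) = -79 - 84 \cdot 24 \cdot 7 = -79 - 14112 = -14191$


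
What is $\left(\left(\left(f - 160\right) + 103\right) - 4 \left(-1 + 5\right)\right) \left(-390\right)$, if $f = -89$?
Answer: $63180$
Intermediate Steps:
$\left(\left(\left(f - 160\right) + 103\right) - 4 \left(-1 + 5\right)\right) \left(-390\right) = \left(\left(\left(-89 - 160\right) + 103\right) - 4 \left(-1 + 5\right)\right) \left(-390\right) = \left(\left(-249 + 103\right) - 16\right) \left(-390\right) = \left(-146 - 16\right) \left(-390\right) = \left(-162\right) \left(-390\right) = 63180$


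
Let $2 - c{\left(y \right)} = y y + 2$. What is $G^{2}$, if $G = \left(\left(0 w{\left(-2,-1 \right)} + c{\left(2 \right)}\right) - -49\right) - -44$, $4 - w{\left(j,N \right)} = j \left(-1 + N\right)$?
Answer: $7921$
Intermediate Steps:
$c{\left(y \right)} = - y^{2}$ ($c{\left(y \right)} = 2 - \left(y y + 2\right) = 2 - \left(y^{2} + 2\right) = 2 - \left(2 + y^{2}\right) = - y^{2}$)
$w{\left(j,N \right)} = 4 - j \left(-1 + N\right)$
$G = 89$ ($G = \left(\left(0 \left(4 - 2 - \left(-1\right) \left(-2\right)\right) - 2^{2}\right) - -49\right) - -44 = \left(\left(0 \left(4 - 2 - 2\right) - 4\right) + 49\right) + 44 = \left(\left(0 \cdot 0 - 4\right) + 49\right) + 44 = \left(\left(0 - 4\right) + 49\right) + 44 = \left(-4 + 49\right) + 44 = 45 + 44 = 89$)
$G^{2} = 89^{2} = 7921$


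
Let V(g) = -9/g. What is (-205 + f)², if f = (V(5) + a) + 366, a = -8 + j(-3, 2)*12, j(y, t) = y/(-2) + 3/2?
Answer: 876096/25 ≈ 35044.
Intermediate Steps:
j(y, t) = 3/2 - y/2 (j(y, t) = y*(-½) + 3*(½) = -y/2 + 3/2 = 3/2 - y/2)
a = 28 (a = -8 + (3/2 - ½*(-3))*12 = -8 + (3/2 + 3/2)*12 = -8 + 3*12 = -8 + 36 = 28)
f = 1961/5 (f = (-9/5 + 28) + 366 = 131/5 + 366 = 1961/5 ≈ 392.20)
(-205 + f)² = (-205 + 1961/5)² = (936/5)² = 876096/25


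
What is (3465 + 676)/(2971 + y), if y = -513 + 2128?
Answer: 4141/4586 ≈ 0.90297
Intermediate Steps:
y = 1615
(3465 + 676)/(2971 + y) = (3465 + 676)/(2971 + 1615) = 4141/4586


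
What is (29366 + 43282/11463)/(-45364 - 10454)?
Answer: -168332870/319920867 ≈ -0.52617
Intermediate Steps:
(29366 + 43282/11463)/(-45364 - 10454) = (29366 + 43282*(1/11463))/(-55818) = (29366 + 43282/11463)*(-1/55818) = (336665740/11463)*(-1/55818) = -168332870/319920867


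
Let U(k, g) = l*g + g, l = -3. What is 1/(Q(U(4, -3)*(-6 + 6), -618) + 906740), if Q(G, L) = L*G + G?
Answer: 1/906740 ≈ 1.1029e-6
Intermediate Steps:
U(k, g) = -2*g (U(k, g) = -3*g + g = -2*g)
Q(G, L) = G + G*L (Q(G, L) = G*L + G = G + G*L)
1/(Q(U(4, -3)*(-6 + 6), -618) + 906740) = 1/(((-2*(-3))*(-6 + 6))*(1 - 618) + 906740) = 1/((6*0)*(-617) + 906740) = 1/(0*(-617) + 906740) = 1/(0 + 906740) = 1/906740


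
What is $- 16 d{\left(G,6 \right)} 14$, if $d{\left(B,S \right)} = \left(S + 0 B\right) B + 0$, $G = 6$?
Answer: $-8064$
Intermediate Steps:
$d{\left(B,S \right)} = B S$ ($d{\left(B,S \right)} = \left(S + 0\right) B + 0 = S B + 0 = B S + 0 = B S$)
$- 16 d{\left(G,6 \right)} 14 = - 16 \cdot 6 \cdot 6 \cdot 14 = \left(-16\right) 36 \cdot 14 = \left(-576\right) 14 = -8064$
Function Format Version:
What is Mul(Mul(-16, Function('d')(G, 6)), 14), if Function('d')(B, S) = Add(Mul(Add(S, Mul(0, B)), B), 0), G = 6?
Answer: -8064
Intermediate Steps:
Function('d')(B, S) = Mul(B, S) (Function('d')(B, S) = Add(Mul(Add(S, 0), B), 0) = Add(Mul(S, B), 0) = Add(Mul(B, S), 0) = Mul(B, S))
Mul(Mul(-16, Function('d')(G, 6)), 14) = Mul(Mul(-16, Mul(6, 6)), 14) = Mul(Mul(-16, 36), 14) = Mul(-576, 14) = -8064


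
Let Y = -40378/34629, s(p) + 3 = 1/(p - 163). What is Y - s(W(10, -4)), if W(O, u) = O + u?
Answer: 10005542/5436753 ≈ 1.8404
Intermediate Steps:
s(p) = -3 + 1/(-163 + p) (s(p) = -3 + 1/(p - 163) = -3 + 1/(-163 + p))
Y = -40378/34629 (Y = -40378*1/34629 = -40378/34629 ≈ -1.1660)
Y - s(W(10, -4)) = -40378/34629 - (490 - 3*(10 - 4))/(-163 + (10 - 4)) = -40378/34629 - (490 - 3*6)/(-163 + 6) = -40378/34629 - (490 - 18)/(-157) = -40378/34629 - (-1)*472/157 = -40378/34629 - 1*(-472/157) = -40378/34629 + 472/157 = 10005542/5436753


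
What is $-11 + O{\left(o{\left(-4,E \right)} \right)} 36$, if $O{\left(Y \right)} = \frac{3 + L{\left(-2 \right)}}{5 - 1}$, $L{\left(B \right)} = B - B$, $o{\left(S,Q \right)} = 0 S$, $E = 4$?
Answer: $16$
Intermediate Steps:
$o{\left(S,Q \right)} = 0$
$L{\left(B \right)} = 0$
$O{\left(Y \right)} = \frac{3}{4}$ ($O{\left(Y \right)} = \frac{3 + 0}{5 - 1} = \frac{3}{4}$)
$-11 + O{\left(o{\left(-4,E \right)} \right)} 36 = -11 + \frac{3}{4} \cdot 36 = -11 + 27 = 16$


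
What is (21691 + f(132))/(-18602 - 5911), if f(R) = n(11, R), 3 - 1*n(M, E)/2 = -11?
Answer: -21719/24513 ≈ -0.88602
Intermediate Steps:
n(M, E) = 28 (n(M, E) = 6 - 2*(-11) = 6 + 22 = 28)
f(R) = 28
(21691 + f(132))/(-18602 - 5911) = (21691 + 28)/(-18602 - 5911) = 21719/(-24513) = 21719*(-1/24513) = -21719/24513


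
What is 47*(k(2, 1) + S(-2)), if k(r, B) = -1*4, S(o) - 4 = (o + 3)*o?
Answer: -94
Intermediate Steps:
S(o) = 4 + o*(3 + o) (S(o) = 4 + (o + 3)*o = 4 + (3 + o)*o = 4 + o*(3 + o))
k(r, B) = -4
47*(k(2, 1) + S(-2)) = 47*(-4 + (4 + (-2)² + 3*(-2))) = 47*(-4 + (4 + 4 - 6)) = 47*(-4 + 2) = 47*(-2) = -94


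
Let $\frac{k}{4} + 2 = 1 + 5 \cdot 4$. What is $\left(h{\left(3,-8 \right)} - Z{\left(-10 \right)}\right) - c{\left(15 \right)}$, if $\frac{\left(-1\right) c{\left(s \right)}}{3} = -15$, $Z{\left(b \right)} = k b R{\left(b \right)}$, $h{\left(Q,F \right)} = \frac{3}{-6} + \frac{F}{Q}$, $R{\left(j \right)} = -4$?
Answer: $- \frac{18529}{6} \approx -3088.2$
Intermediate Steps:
$h{\left(Q,F \right)} = - \frac{1}{2} + \frac{F}{Q}$ ($h{\left(Q,F \right)} = 3 \left(- \frac{1}{6}\right) + \frac{F}{Q} = - \frac{1}{2} + \frac{F}{Q}$)
$k = 76$ ($k = -8 + 4 \left(1 + 5 \cdot 4\right) = -8 + 4 \left(1 + 20\right) = -8 + 4 \cdot 21 = -8 + 84 = 76$)
$Z{\left(b \right)} = - 304 b$ ($Z{\left(b \right)} = 76 b \left(-4\right) = - 304 b$)
$c{\left(s \right)} = 45$ ($c{\left(s \right)} = \left(-3\right) \left(-15\right) = 45$)
$\left(h{\left(3,-8 \right)} - Z{\left(-10 \right)}\right) - c{\left(15 \right)} = \left(\frac{-8 - \frac{3}{2}}{3} - \left(-304\right) \left(-10\right)\right) - 45 = \left(\frac{-8 - \frac{3}{2}}{3} - 3040\right) - 45 = \left(\frac{1}{3} \left(- \frac{19}{2}\right) - 3040\right) - 45 = \left(- \frac{19}{6} - 3040\right) - 45 = - \frac{18259}{6} - 45 = - \frac{18529}{6}$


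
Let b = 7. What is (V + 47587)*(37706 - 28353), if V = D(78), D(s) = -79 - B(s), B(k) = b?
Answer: 444276853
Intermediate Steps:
B(k) = 7
D(s) = -86 (D(s) = -79 - 1*7 = -79 - 7 = -86)
V = -86
(V + 47587)*(37706 - 28353) = (-86 + 47587)*(37706 - 28353) = 47501*9353 = 444276853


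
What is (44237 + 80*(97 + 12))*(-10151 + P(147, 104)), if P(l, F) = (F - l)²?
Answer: -439649014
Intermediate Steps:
(44237 + 80*(97 + 12))*(-10151 + P(147, 104)) = (44237 + 80*(97 + 12))*(-10151 + (104 - 1*147)²) = (44237 + 80*109)*(-10151 + (104 - 147)²) = (44237 + 8720)*(-10151 + (-43)²) = 52957*(-10151 + 1849) = 52957*(-8302) = -439649014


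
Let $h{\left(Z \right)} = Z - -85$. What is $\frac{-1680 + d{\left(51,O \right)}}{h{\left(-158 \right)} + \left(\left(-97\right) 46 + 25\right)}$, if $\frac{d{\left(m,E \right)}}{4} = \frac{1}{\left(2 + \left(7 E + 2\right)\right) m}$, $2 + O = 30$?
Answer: $\frac{4283999}{11500500} \approx 0.37251$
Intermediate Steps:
$O = 28$ ($O = -2 + 30 = 28$)
$h{\left(Z \right)} = 85 + Z$ ($h{\left(Z \right)} = Z + 85 = 85 + Z$)
$d{\left(m,E \right)} = \frac{4}{m \left(4 + 7 E\right)}$ ($d{\left(m,E \right)} = \frac{4}{\left(2 + \left(7 E + 2\right)\right) m} = \frac{4}{\left(2 + \left(2 + 7 E\right)\right) m} = \frac{4}{\left(4 + 7 E\right) m} = \frac{4}{m \left(4 + 7 E\right)}$)
$\frac{-1680 + d{\left(51,O \right)}}{h{\left(-158 \right)} + \left(\left(-97\right) 46 + 25\right)} = \frac{-1680 + \frac{4}{51 \left(4 + 7 \cdot 28\right)}}{\left(85 - 158\right) + \left(\left(-97\right) 46 + 25\right)} = \frac{-1680 + 4 \cdot \frac{1}{51} \frac{1}{4 + 196}}{-73 + \left(-4462 + 25\right)} = \frac{-1680 + 4 \cdot \frac{1}{51} \cdot \frac{1}{200}}{-73 - 4437} = \frac{-1680 + 4 \cdot \frac{1}{51} \cdot \frac{1}{200}}{-4510} = \left(-1680 + \frac{1}{2550}\right) \left(- \frac{1}{4510}\right) = \left(- \frac{4283999}{2550}\right) \left(- \frac{1}{4510}\right) = \frac{4283999}{11500500}$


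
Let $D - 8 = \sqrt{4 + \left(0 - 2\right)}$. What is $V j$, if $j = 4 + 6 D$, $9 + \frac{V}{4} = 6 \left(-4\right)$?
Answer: $-6864 - 792 \sqrt{2} \approx -7984.1$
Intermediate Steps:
$D = 8 + \sqrt{2}$ ($D = 8 + \sqrt{4 + \left(0 - 2\right)} = 8 + \sqrt{4 - 2} = 8 + \sqrt{2} \approx 9.4142$)
$V = -132$ ($V = -36 + 4 \cdot 6 \left(-4\right) = -36 + 4 \left(-24\right) = -36 - 96 = -132$)
$j = 52 + 6 \sqrt{2}$ ($j = 4 + 6 \left(8 + \sqrt{2}\right) = 4 + \left(48 + 6 \sqrt{2}\right) = 52 + 6 \sqrt{2} \approx 60.485$)
$V j = - 132 \left(52 + 6 \sqrt{2}\right) = -6864 - 792 \sqrt{2}$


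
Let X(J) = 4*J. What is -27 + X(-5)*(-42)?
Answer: 813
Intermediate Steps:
-27 + X(-5)*(-42) = -27 + (4*(-5))*(-42) = -27 - 20*(-42) = -27 + 840 = 813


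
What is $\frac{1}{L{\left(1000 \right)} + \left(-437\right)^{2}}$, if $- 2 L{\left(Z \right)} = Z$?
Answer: $\frac{1}{190469} \approx 5.2502 \cdot 10^{-6}$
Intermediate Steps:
$L{\left(Z \right)} = - \frac{Z}{2}$
$\frac{1}{L{\left(1000 \right)} + \left(-437\right)^{2}} = \frac{1}{\left(- \frac{1}{2}\right) 1000 + \left(-437\right)^{2}} = \frac{1}{-500 + 190969} = \frac{1}{190469}$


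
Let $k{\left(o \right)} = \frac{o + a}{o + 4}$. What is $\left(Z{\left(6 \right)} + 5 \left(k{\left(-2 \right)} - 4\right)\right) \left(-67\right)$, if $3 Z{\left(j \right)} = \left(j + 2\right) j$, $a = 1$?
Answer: $\frac{871}{2} \approx 435.5$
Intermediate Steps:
$Z{\left(j \right)} = \frac{j \left(2 + j\right)}{3}$ ($Z{\left(j \right)} = \frac{\left(j + 2\right) j}{3} = \frac{\left(2 + j\right) j}{3} = \frac{j \left(2 + j\right)}{3}$)
$k{\left(o \right)} = \frac{1 + o}{4 + o}$ ($k{\left(o \right)} = \frac{o + 1}{o + 4} = \frac{1 + o}{4 + o}$)
$\left(Z{\left(6 \right)} + 5 \left(k{\left(-2 \right)} - 4\right)\right) \left(-67\right) = \left(\frac{1}{3} \cdot 6 \left(2 + 6\right) + 5 \left(\frac{1 - 2}{4 - 2} - 4\right)\right) \left(-67\right) = \left(\frac{1}{3} \cdot 6 \cdot 8 + 5 \left(\frac{1}{2} \left(-1\right) - 4\right)\right) \left(-67\right) = \left(16 + 5 \left(\frac{1}{2} \left(-1\right) - 4\right)\right) \left(-67\right) = \left(16 + 5 \left(- \frac{1}{2} - 4\right)\right) \left(-67\right) = \left(16 + 5 \left(- \frac{9}{2}\right)\right) \left(-67\right) = \left(16 - \frac{45}{2}\right) \left(-67\right) = \left(- \frac{13}{2}\right) \left(-67\right) = \frac{871}{2}$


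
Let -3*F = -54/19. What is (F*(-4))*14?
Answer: -1008/19 ≈ -53.053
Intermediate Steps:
F = 18/19 (F = -(-18)/19 = -⅓*(-54/19) = 18/19 ≈ 0.94737)
(F*(-4))*14 = ((18/19)*(-4))*14 = -72/19*14 = -1008/19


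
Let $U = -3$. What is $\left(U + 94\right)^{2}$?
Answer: $8281$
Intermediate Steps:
$\left(U + 94\right)^{2} = \left(-3 + 94\right)^{2} = 91^{2} = 8281$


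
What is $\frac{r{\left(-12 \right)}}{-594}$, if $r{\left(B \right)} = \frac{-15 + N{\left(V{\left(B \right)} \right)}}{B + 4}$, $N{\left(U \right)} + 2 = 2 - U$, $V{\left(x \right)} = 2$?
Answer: $- \frac{17}{4752} \approx -0.0035774$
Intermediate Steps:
$N{\left(U \right)} = - U$ ($N{\left(U \right)} = -2 - \left(-2 + U\right) = - U$)
$r{\left(B \right)} = - \frac{17}{4 + B}$ ($r{\left(B \right)} = \frac{-15 - 2}{B + 4} = \frac{-15 - 2}{4 + B} = - \frac{17}{4 + B}$)
$\frac{r{\left(-12 \right)}}{-594} = \frac{\left(-17\right) \frac{1}{4 - 12}}{-594} = - \frac{17}{-8} \left(- \frac{1}{594}\right) = \left(-17\right) \left(- \frac{1}{8}\right) \left(- \frac{1}{594}\right) = \frac{17}{8} \left(- \frac{1}{594}\right) = - \frac{17}{4752}$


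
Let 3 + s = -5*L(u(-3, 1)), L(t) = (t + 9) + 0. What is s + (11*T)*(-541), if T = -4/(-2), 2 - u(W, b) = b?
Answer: -11955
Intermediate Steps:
u(W, b) = 2 - b
L(t) = 9 + t (L(t) = (9 + t) + 0 = 9 + t)
T = 2 (T = -4*(-½) = 2)
s = -53 (s = -3 - 5*(9 + (2 - 1*1)) = -3 - 5*(9 + (2 - 1)) = -3 - 5*(9 + 1) = -3 - 5*10 = -3 - 50 = -53)
s + (11*T)*(-541) = -53 + (11*2)*(-541) = -53 + 22*(-541) = -53 - 11902 = -11955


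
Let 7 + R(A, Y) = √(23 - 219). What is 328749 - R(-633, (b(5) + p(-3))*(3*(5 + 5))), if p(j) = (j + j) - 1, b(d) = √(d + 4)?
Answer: 328756 - 14*I ≈ 3.2876e+5 - 14.0*I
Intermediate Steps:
b(d) = √(4 + d)
p(j) = -1 + 2*j (p(j) = 2*j - 1 = -1 + 2*j)
R(A, Y) = -7 + 14*I (R(A, Y) = -7 + √(23 - 219) = -7 + √(-196) = -7 + 14*I)
328749 - R(-633, (b(5) + p(-3))*(3*(5 + 5))) = 328749 - (-7 + 14*I) = 328749 + (7 - 14*I) = 328756 - 14*I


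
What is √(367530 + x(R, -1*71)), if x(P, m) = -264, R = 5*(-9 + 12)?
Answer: √367266 ≈ 606.02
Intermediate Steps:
R = 15 (R = 5*3 = 15)
√(367530 + x(R, -1*71)) = √(367530 - 264) = √367266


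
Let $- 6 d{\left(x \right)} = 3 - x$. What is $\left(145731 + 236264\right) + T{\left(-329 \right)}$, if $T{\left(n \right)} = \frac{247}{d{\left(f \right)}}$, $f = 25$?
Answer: $\frac{4202686}{11} \approx 3.8206 \cdot 10^{5}$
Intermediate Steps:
$d{\left(x \right)} = - \frac{1}{2} + \frac{x}{6}$ ($d{\left(x \right)} = - \frac{3 - x}{6} = - \frac{1}{2} + \frac{x}{6}$)
$T{\left(n \right)} = \frac{741}{11}$ ($T{\left(n \right)} = \frac{247}{- \frac{1}{2} + \frac{1}{6} \cdot 25} = \frac{247}{- \frac{1}{2} + \frac{25}{6}} = \frac{247}{\frac{11}{3}} = 247 \cdot \frac{3}{11} = \frac{741}{11}$)
$\left(145731 + 236264\right) + T{\left(-329 \right)} = \left(145731 + 236264\right) + \frac{741}{11} = 381995 + \frac{741}{11} = \frac{4202686}{11}$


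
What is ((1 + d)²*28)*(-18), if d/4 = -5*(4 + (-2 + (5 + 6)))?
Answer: -33808824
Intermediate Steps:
d = -260 (d = 4*(-5*(4 + (-2 + (5 + 6)))) = 4*(-5*(4 + (-2 + 11))) = 4*(-5*(4 + 9)) = 4*(-5*13) = 4*(-65) = -260)
((1 + d)²*28)*(-18) = ((1 - 260)²*28)*(-18) = ((-259)²*28)*(-18) = (67081*28)*(-18) = 1878268*(-18) = -33808824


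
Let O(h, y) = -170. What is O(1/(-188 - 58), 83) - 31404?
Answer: -31574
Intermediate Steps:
O(1/(-188 - 58), 83) - 31404 = -170 - 31404 = -31574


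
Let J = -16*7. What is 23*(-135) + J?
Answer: -3217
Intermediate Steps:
J = -112
23*(-135) + J = 23*(-135) - 112 = -3105 - 112 = -3217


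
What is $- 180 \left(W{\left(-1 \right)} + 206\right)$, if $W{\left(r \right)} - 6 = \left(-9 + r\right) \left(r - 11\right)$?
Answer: $-59760$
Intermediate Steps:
$W{\left(r \right)} = 6 + \left(-11 + r\right) \left(-9 + r\right)$ ($W{\left(r \right)} = 6 + \left(-9 + r\right) \left(r - 11\right) = 6 + \left(-9 + r\right) \left(-11 + r\right) = 6 + \left(-11 + r\right) \left(-9 + r\right)$)
$- 180 \left(W{\left(-1 \right)} + 206\right) = - 180 \left(\left(105 + \left(-1\right)^{2} - -20\right) + 206\right) = - 180 \left(\left(105 + 1 + 20\right) + 206\right) = - 180 \left(126 + 206\right) = \left(-180\right) 332 = -59760$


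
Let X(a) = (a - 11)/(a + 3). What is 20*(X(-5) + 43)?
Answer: 1020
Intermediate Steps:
X(a) = (-11 + a)/(3 + a)
20*(X(-5) + 43) = 20*((-11 - 5)/(3 - 5) + 43) = 20*(-16/(-2) + 43) = 20*(-½*(-16) + 43) = 20*(8 + 43) = 20*51 = 1020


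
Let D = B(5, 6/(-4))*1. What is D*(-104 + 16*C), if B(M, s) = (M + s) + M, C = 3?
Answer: -476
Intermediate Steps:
B(M, s) = s + 2*M
D = 17/2 (D = (6/(-4) + 2*5)*1 = (6*(-¼) + 10)*1 = (-3/2 + 10)*1 = (17/2)*1 = 17/2 ≈ 8.5000)
D*(-104 + 16*C) = 17*(-104 + 16*3)/2 = 17*(-104 + 48)/2 = (17/2)*(-56) = -476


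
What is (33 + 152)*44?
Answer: 8140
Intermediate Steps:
(33 + 152)*44 = 185*44 = 8140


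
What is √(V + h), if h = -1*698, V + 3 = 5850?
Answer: √5149 ≈ 71.757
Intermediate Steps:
V = 5847 (V = -3 + 5850 = 5847)
h = -698
√(V + h) = √(5847 - 698) = √5149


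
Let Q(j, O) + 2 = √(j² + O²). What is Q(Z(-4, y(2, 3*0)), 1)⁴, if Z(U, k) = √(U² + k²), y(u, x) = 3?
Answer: (2 - √26)⁴ ≈ 92.235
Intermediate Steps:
Q(j, O) = -2 + √(O² + j²) (Q(j, O) = -2 + √(j² + O²) = -2 + √(O² + j²))
Q(Z(-4, y(2, 3*0)), 1)⁴ = (-2 + √(1² + (√((-4)² + 3²))²))⁴ = (-2 + √(1 + (√(16 + 9))²))⁴ = (-2 + √(1 + (√25)²))⁴ = (-2 + √(1 + 5²))⁴ = (-2 + √(1 + 25))⁴ = (-2 + √26)⁴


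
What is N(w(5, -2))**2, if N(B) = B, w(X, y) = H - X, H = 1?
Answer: 16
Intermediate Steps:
w(X, y) = 1 - X
N(w(5, -2))**2 = (1 - 1*5)**2 = (1 - 5)**2 = (-4)**2 = 16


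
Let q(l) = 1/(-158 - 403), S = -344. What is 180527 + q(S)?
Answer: 101275646/561 ≈ 1.8053e+5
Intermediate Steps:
q(l) = -1/561 (q(l) = 1/(-561) = -1/561)
180527 + q(S) = 180527 - 1/561 = 101275646/561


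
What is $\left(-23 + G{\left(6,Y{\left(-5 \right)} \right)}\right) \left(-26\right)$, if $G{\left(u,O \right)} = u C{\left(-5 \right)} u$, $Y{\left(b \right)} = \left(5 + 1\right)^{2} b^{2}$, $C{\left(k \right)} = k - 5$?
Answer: $9958$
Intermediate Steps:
$C{\left(k \right)} = -5 + k$
$Y{\left(b \right)} = 36 b^{2}$ ($Y{\left(b \right)} = 6^{2} b^{2} = 36 b^{2}$)
$G{\left(u,O \right)} = - 10 u^{2}$ ($G{\left(u,O \right)} = u \left(-5 - 5\right) u = u \left(-10\right) u = - 10 u u = - 10 u^{2}$)
$\left(-23 + G{\left(6,Y{\left(-5 \right)} \right)}\right) \left(-26\right) = \left(-23 - 10 \cdot 6^{2}\right) \left(-26\right) = \left(-23 - 360\right) \left(-26\right) = \left(-383\right) \left(-26\right) = 9958$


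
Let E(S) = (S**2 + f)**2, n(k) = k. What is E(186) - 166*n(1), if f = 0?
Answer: 1196883050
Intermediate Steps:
E(S) = S**4 (E(S) = (S**2 + 0)**2 = (S**2)**2 = S**4)
E(186) - 166*n(1) = 186**4 - 166 = 1196883216 - 1*166 = 1196883216 - 166 = 1196883050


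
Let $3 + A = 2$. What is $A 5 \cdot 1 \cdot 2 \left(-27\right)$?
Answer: $270$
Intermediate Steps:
$A = -1$ ($A = -3 + 2 = -1$)
$A 5 \cdot 1 \cdot 2 \left(-27\right) = \left(-1\right) 5 \cdot 1 \cdot 2 \left(-27\right) = \left(-5\right) 1 \cdot 2 \left(-27\right) = \left(-5\right) 2 \left(-27\right) = \left(-10\right) \left(-27\right) = 270$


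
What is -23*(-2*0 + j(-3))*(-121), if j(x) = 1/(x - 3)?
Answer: -2783/6 ≈ -463.83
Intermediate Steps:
j(x) = 1/(-3 + x)
-23*(-2*0 + j(-3))*(-121) = -23*(-2*0 + 1/(-3 - 3))*(-121) = -23*(0 + 1/(-6))*(-121) = -23*(0 - 1/6)*(-121) = -23*(-1/6)*(-121) = (23/6)*(-121) = -2783/6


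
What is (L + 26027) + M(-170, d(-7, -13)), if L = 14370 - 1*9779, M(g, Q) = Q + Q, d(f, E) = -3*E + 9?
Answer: 30714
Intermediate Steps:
d(f, E) = 9 - 3*E
M(g, Q) = 2*Q
L = 4591 (L = 14370 - 9779 = 4591)
(L + 26027) + M(-170, d(-7, -13)) = (4591 + 26027) + 2*(9 - 3*(-13)) = 30618 + 2*(9 + 39) = 30618 + 2*48 = 30618 + 96 = 30714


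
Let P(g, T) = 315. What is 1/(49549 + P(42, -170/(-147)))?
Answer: 1/49864 ≈ 2.0055e-5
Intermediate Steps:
1/(49549 + P(42, -170/(-147))) = 1/(49549 + 315) = 1/49864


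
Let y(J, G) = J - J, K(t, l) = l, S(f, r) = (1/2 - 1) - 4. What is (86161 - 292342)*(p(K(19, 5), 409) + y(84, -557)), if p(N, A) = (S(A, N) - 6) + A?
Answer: -164326257/2 ≈ -8.2163e+7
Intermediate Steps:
S(f, r) = -9/2 (S(f, r) = (½ - 1) - 4 = -½ - 4 = -9/2)
y(J, G) = 0
p(N, A) = -21/2 + A (p(N, A) = (-9/2 - 6) + A = -21/2 + A)
(86161 - 292342)*(p(K(19, 5), 409) + y(84, -557)) = (86161 - 292342)*((-21/2 + 409) + 0) = -206181*(797/2 + 0) = -206181*797/2 = -164326257/2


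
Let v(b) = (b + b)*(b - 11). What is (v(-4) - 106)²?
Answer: 196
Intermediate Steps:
v(b) = 2*b*(-11 + b) (v(b) = (2*b)*(-11 + b) = 2*b*(-11 + b))
(v(-4) - 106)² = (2*(-4)*(-11 - 4) - 106)² = (2*(-4)*(-15) - 106)² = (120 - 106)² = 14² = 196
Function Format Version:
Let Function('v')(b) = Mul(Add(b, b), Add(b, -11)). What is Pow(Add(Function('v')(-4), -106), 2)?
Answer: 196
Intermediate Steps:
Function('v')(b) = Mul(2, b, Add(-11, b)) (Function('v')(b) = Mul(Mul(2, b), Add(-11, b)) = Mul(2, b, Add(-11, b)))
Pow(Add(Function('v')(-4), -106), 2) = Pow(Add(Mul(2, -4, Add(-11, -4)), -106), 2) = Pow(Add(Mul(2, -4, -15), -106), 2) = Pow(Add(120, -106), 2) = Pow(14, 2) = 196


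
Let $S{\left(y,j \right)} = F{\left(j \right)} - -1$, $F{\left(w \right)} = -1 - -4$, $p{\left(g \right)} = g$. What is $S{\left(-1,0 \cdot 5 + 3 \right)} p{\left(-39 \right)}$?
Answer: $-156$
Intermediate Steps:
$F{\left(w \right)} = 3$ ($F{\left(w \right)} = -1 + 4 = 3$)
$S{\left(y,j \right)} = 4$ ($S{\left(y,j \right)} = 3 - -1 = 3 + 1 = 4$)
$S{\left(-1,0 \cdot 5 + 3 \right)} p{\left(-39 \right)} = 4 \left(-39\right) = -156$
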